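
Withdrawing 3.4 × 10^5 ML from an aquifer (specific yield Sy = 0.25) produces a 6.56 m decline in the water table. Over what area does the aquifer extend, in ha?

ΔV = 3.4 × 10^5 ML = 3.4 × 10^8 m³
A = ΔV / (Sy × Δh) = 3.4 × 10^8 / (0.25 × 6.56) = 2.073 × 10^8 m²
A = 2.073 × 10^8 m² = 20730 ha

A ≈ 20700 ha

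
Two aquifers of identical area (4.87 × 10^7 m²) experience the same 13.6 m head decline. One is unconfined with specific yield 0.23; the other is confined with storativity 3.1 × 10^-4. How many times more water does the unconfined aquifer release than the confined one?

ΔV_u / ΔV_c ≈ 742

Unconfined: ΔV_u = Sy × A × Δh = 0.23 × 4.87 × 10^7 × 13.6 = 1.523 × 10^8 m³
Confined: ΔV_c = S × A × Δh = 3.1 × 10^-4 × 4.87 × 10^7 × 13.6 = 2.053 × 10^5 m³
Ratio = ΔV_u / ΔV_c = Sy / S = 0.23 / 3.1 × 10^-4 = 741.9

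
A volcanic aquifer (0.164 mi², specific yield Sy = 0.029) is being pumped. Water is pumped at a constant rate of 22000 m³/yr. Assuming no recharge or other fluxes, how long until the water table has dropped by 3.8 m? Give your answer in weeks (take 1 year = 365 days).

A = 0.164 mi² = 4.248 × 10^5 m²
ΔV = Sy × A × Δh = 0.029 × 4.248 × 10^5 × 3.8 = 46810 m³
Q = 22000 m³/yr = 60.27 m³/d
t = ΔV / Q = 46810 m³ / 60.27 m³/d = 776.6 d
t = 776.6 d ≈ 110.9 weeks

t ≈ 111 weeks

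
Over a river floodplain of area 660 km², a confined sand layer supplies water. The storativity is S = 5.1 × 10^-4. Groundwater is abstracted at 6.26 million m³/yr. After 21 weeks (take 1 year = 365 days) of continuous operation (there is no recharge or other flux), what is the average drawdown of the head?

A = 660 km² = 6.6 × 10^8 m²
Q = 6.26 million m³/yr = 17150 m³/d
t = 21 weeks = 147 d
ΔV = Q × t = 17150 m³/d × 147 d = 2.521 × 10^6 m³
Δh = ΔV / (S × A) = 2.521 × 10^6 / (5.1 × 10^-4 × 6.6 × 10^8) = 7.49 m

Δh ≈ 7.49 m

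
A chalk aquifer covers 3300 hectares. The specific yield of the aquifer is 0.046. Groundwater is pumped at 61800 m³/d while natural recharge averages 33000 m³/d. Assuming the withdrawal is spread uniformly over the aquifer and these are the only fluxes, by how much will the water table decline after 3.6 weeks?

A = 3300 hectares = 3.3 × 10^7 m²
Net abstraction = 61800 − 33000 = 28800 m³/d
t = 3.6 weeks = 25.2 d
ΔV = Q × t = 28800 m³/d × 25.2 d = 7.258 × 10^5 m³
Δh = ΔV / (Sy × A) = 7.258 × 10^5 / (0.046 × 3.3 × 10^7) = 0.4781 m

Δh ≈ 0.478 m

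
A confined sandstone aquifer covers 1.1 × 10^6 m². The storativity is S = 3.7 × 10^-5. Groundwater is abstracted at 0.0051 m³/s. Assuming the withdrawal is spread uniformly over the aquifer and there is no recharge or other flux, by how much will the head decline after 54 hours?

Q = 0.0051 m³/s = 440.6 m³/d
t = 54 hours = 2.25 d
ΔV = Q × t = 440.6 m³/d × 2.25 d = 991.4 m³
Δh = ΔV / (S × A) = 991.4 / (3.7 × 10^-5 × 1.1 × 10^6) = 24.36 m

Δh ≈ 24.4 m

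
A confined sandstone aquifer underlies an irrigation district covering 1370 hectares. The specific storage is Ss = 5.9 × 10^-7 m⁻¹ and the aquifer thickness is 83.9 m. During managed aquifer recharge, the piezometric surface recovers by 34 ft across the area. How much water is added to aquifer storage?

ΔV ≈ 7030 m³

S = Ss × b = 5.9 × 10^-7 m⁻¹ × 83.9 m = 4.95 × 10^-5
A = 1370 hectares = 1.37 × 10^7 m²
Δh = 34 ft = 10.36 m
ΔV = S × A × Δh = 4.95 × 10^-5 × 1.37 × 10^7 m² × 10.36 m = 7028 m³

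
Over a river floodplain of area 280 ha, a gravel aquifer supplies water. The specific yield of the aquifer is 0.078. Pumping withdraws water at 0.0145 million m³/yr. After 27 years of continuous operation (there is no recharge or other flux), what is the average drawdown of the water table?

A = 280 ha = 2.8 × 10^6 m²
Q = 0.0145 million m³/yr = 39.73 m³/d
t = 27 years = 9855 d
ΔV = Q × t = 39.73 m³/d × 9855 d = 3.915 × 10^5 m³
Δh = ΔV / (Sy × A) = 3.915 × 10^5 / (0.078 × 2.8 × 10^6) = 1.793 m

Δh ≈ 1.79 m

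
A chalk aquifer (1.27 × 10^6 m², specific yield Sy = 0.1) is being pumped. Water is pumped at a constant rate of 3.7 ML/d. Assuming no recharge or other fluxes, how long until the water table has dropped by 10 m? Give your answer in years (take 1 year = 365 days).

ΔV = Sy × A × Δh = 0.1 × 1.27 × 10^6 × 10 = 1.27 × 10^6 m³
Q = 3.7 ML/d = 3700 m³/d
t = ΔV / Q = 1.27 × 10^6 m³ / 3700 m³/d = 343.2 d
t = 343.2 d ≈ 0.9404 years

t ≈ 0.94 years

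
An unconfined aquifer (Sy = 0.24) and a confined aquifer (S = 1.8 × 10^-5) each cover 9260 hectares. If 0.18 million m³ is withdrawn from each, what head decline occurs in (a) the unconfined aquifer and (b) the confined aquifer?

A = 9260 hectares = 9.26 × 10^7 m²
ΔV = 0.18 million m³ = 1.8 × 10^5 m³
Unconfined: Δh_u = ΔV/(Sy·A) = 1.8 × 10^5/(0.24 × 9.26 × 10^7) = 0.008099 m
Confined: Δh_c = ΔV/(S·A) = 1.8 × 10^5/(1.8 × 10^-5 × 9.26 × 10^7) = 108 m

Δh_u ≈ 0.0081 m; Δh_c ≈ 108 m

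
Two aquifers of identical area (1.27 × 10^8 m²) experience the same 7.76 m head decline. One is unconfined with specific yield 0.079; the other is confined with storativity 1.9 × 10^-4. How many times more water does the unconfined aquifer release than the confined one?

ΔV_u / ΔV_c ≈ 416

Unconfined: ΔV_u = Sy × A × Δh = 0.079 × 1.27 × 10^8 × 7.76 = 7.786 × 10^7 m³
Confined: ΔV_c = S × A × Δh = 1.9 × 10^-4 × 1.27 × 10^8 × 7.76 = 1.872 × 10^5 m³
Ratio = ΔV_u / ΔV_c = Sy / S = 0.079 / 1.9 × 10^-4 = 415.8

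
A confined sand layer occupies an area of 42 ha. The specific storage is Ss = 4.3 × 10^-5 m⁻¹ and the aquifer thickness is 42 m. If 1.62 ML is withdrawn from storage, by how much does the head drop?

S = Ss × b = 4.3 × 10^-5 m⁻¹ × 42 m = 1.806 × 10^-3
A = 42 ha = 4.2 × 10^5 m²
ΔV = 1.62 ML = 1620 m³
Δh = ΔV / (S × A) = 1620 m³ / (0.001806 × 4.2 × 10^5 m²) = 2.136 m

Δh ≈ 2.14 m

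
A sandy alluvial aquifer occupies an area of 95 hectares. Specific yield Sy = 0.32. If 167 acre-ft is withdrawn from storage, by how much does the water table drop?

A = 95 hectares = 9.5 × 10^5 m²
ΔV = 167 acre-ft = 2.06 × 10^5 m³
Δh = ΔV / (Sy × A) = 2.06 × 10^5 m³ / (0.32 × 9.5 × 10^5 m²) = 0.6776 m

Δh ≈ 0.678 m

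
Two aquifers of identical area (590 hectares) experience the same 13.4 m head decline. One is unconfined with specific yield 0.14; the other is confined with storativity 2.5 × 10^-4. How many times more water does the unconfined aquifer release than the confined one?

A = 590 hectares = 5.9 × 10^6 m²
Unconfined: ΔV_u = Sy × A × Δh = 0.14 × 5.9 × 10^6 × 13.4 = 1.107 × 10^7 m³
Confined: ΔV_c = S × A × Δh = 2.5 × 10^-4 × 5.9 × 10^6 × 13.4 = 19760 m³
Ratio = ΔV_u / ΔV_c = Sy / S = 0.14 / 2.5 × 10^-4 = 560

ΔV_u / ΔV_c ≈ 560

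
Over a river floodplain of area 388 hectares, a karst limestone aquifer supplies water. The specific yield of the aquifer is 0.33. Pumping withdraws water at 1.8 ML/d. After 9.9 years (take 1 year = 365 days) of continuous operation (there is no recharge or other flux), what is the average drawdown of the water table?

Δh ≈ 5.08 m

A = 388 hectares = 3.88 × 10^6 m²
Q = 1.8 ML/d = 1800 m³/d
t = 9.9 years = 3614 d
ΔV = Q × t = 1800 m³/d × 3614 d = 6.504 × 10^6 m³
Δh = ΔV / (Sy × A) = 6.504 × 10^6 / (0.33 × 3.88 × 10^6) = 5.08 m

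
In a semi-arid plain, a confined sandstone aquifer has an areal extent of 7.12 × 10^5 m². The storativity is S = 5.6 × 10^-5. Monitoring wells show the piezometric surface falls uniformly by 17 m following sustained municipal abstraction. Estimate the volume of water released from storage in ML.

ΔV = S × A × Δh = 5.6 × 10^-5 × 7.12 × 10^5 m² × 17 m = 677.8 m³
ΔV = 677.8 m³ = 0.6778 ML

ΔV ≈ 0.678 ML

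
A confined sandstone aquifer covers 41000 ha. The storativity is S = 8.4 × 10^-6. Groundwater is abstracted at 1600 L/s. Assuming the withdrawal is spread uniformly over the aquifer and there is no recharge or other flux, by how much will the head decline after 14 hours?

A = 41000 ha = 4.1 × 10^8 m²
Q = 1600 L/s = 1.382 × 10^5 m³/d
t = 14 hours = 0.5833 d
ΔV = Q × t = 1.382 × 10^5 m³/d × 0.5833 d = 80640 m³
Δh = ΔV / (S × A) = 80640 / (8.4 × 10^-6 × 4.1 × 10^8) = 23.41 m

Δh ≈ 23.4 m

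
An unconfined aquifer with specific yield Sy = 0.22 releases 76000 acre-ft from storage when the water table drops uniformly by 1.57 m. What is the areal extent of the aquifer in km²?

A ≈ 271 km²

ΔV = 76000 acre-ft = 9.374 × 10^7 m³
A = ΔV / (Sy × Δh) = 9.374 × 10^7 / (0.22 × 1.57) = 2.714 × 10^8 m²
A = 2.714 × 10^8 m² = 271.4 km²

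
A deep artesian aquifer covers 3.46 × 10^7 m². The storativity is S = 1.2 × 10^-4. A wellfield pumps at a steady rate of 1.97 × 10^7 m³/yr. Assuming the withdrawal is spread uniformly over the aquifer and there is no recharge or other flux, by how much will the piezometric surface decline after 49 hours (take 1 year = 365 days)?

Q = 1.97 × 10^7 m³/yr = 53970 m³/d
t = 49 hours = 2.042 d
ΔV = Q × t = 53970 m³/d × 2.042 d = 1.102 × 10^5 m³
Δh = ΔV / (S × A) = 1.102 × 10^5 / (1.2 × 10^-4 × 3.46 × 10^7) = 26.54 m

Δh ≈ 26.5 m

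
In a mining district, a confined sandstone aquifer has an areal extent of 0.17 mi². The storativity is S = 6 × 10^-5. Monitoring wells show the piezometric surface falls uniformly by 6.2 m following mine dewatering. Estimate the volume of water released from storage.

ΔV ≈ 164 m³

A = 0.17 mi² = 4.403 × 10^5 m²
ΔV = S × A × Δh = 6 × 10^-5 × 4.403 × 10^5 m² × 6.2 m = 163.8 m³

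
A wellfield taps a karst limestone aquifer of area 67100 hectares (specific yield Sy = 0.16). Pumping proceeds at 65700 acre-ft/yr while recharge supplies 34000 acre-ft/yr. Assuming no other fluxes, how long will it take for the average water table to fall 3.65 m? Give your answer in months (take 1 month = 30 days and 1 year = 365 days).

A = 67100 hectares = 6.71 × 10^8 m²
ΔV = Sy × A × Δh = 0.16 × 6.71 × 10^8 × 3.65 = 3.919 × 10^8 m³
Net withdrawal = 65700 − 34000 = 31700 acre-ft/yr = 1.071 × 10^5 m³/d
t = ΔV / Q = 3.919 × 10^8 m³ / 1.071 × 10^5 m³/d = 3658 d
t = 3658 d ≈ 121.9 months

t ≈ 122 months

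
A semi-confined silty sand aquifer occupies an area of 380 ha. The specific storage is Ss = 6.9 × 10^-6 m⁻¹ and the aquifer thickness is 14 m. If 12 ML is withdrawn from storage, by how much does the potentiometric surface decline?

S = Ss × b = 6.9 × 10^-6 m⁻¹ × 14 m = 9.66 × 10^-5
A = 380 ha = 3.8 × 10^6 m²
ΔV = 12 ML = 12000 m³
Δh = ΔV / (S × A) = 12000 m³ / (9.66 × 10^-5 × 3.8 × 10^6 m²) = 32.69 m

Δh ≈ 32.7 m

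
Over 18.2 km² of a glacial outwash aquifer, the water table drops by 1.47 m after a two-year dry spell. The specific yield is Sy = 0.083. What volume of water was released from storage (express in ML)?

ΔV ≈ 2220 ML

A = 18.2 km² = 1.82 × 10^7 m²
ΔV = Sy × A × Δh = 0.083 × 1.82 × 10^7 m² × 1.47 m = 2.221 × 10^6 m³
ΔV = 2.221 × 10^6 m³ = 2221 ML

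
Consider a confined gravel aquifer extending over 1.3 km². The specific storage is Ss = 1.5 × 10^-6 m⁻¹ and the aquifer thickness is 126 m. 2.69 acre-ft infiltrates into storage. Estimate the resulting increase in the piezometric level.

Δh ≈ 13.5 m

S = Ss × b = 1.5 × 10^-6 m⁻¹ × 126 m = 1.89 × 10^-4
A = 1.3 km² = 1.3 × 10^6 m²
ΔV = 2.69 acre-ft = 3318 m³
Δh = ΔV / (S × A) = 3318 m³ / (1.89 × 10^-4 × 1.3 × 10^6 m²) = 13.5 m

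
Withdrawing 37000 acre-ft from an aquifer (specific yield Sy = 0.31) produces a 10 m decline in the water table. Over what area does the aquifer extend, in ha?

ΔV = 37000 acre-ft = 4.564 × 10^7 m³
A = ΔV / (Sy × Δh) = 4.564 × 10^7 / (0.31 × 10) = 1.472 × 10^7 m²
A = 1.472 × 10^7 m² = 1472 ha

A ≈ 1470 ha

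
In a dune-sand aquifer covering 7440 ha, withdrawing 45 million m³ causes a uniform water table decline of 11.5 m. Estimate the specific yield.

Sy ≈ 0.053

A = 7440 ha = 7.44 × 10^7 m²
ΔV = 45 million m³ = 4.5 × 10^7 m³
Sy = ΔV / (A × Δh) = 4.5 × 10^7 m³ / (7.44 × 10^7 m² × 11.5 m) = 0.05259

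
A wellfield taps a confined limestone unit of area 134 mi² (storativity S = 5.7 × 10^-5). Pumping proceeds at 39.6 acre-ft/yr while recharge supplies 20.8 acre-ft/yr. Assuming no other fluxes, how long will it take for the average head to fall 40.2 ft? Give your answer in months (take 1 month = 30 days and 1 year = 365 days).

t ≈ 127 months

A = 134 mi² = 3.471 × 10^8 m²
Δh = 40.2 ft = 12.25 m
ΔV = S × A × Δh = 5.7 × 10^-5 × 3.471 × 10^8 × 12.25 = 2.424 × 10^5 m³
Net withdrawal = 39.6 − 20.8 = 18.8 acre-ft/yr = 63.53 m³/d
t = ΔV / Q = 2.424 × 10^5 m³ / 63.53 m³/d = 3815 d
t = 3815 d ≈ 127.2 months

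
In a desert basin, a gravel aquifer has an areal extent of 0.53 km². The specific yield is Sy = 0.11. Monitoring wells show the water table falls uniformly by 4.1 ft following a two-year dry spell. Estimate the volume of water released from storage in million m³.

ΔV ≈ 0.0729 million m³

A = 0.53 km² = 5.3 × 10^5 m²
Δh = 4.1 ft = 1.25 m
ΔV = Sy × A × Δh = 0.11 × 5.3 × 10^5 m² × 1.25 m = 72860 m³
ΔV = 72860 m³ = 0.07286 million m³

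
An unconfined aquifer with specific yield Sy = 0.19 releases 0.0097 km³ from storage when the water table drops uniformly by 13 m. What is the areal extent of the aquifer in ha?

ΔV = 0.0097 km³ = 9.7 × 10^6 m³
A = ΔV / (Sy × Δh) = 9.7 × 10^6 / (0.19 × 13) = 3.927 × 10^6 m²
A = 3.927 × 10^6 m² = 392.7 ha

A ≈ 393 ha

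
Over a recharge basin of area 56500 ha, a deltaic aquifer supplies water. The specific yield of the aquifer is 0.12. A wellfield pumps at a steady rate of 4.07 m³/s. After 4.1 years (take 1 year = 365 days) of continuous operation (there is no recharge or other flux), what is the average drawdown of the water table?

A = 56500 ha = 5.65 × 10^8 m²
Q = 4.07 m³/s = 3.516 × 10^5 m³/d
t = 4.1 years = 1496 d
ΔV = Q × t = 3.516 × 10^5 m³/d × 1496 d = 5.262 × 10^8 m³
Δh = ΔV / (Sy × A) = 5.262 × 10^8 / (0.12 × 5.65 × 10^8) = 7.762 m

Δh ≈ 7.76 m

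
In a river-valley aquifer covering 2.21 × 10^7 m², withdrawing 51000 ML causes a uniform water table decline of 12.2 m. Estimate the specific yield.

Sy ≈ 0.19

ΔV = 51000 ML = 5.1 × 10^7 m³
Sy = ΔV / (A × Δh) = 5.1 × 10^7 m³ / (2.21 × 10^7 m² × 12.2 m) = 0.1892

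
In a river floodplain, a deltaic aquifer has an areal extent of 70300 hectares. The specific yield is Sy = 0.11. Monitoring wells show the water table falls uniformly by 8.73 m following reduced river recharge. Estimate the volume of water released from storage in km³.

A = 70300 hectares = 7.03 × 10^8 m²
ΔV = Sy × A × Δh = 0.11 × 7.03 × 10^8 m² × 8.73 m = 6.751 × 10^8 m³
ΔV = 6.751 × 10^8 m³ = 0.6751 km³

ΔV ≈ 0.675 km³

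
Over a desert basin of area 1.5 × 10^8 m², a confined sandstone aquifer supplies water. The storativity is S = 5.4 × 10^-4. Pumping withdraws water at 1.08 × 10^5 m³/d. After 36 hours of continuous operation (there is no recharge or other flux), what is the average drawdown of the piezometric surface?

Δh ≈ 2 m

t = 36 hours = 1.5 d
ΔV = Q × t = 1.08 × 10^5 m³/d × 1.5 d = 1.62 × 10^5 m³
Δh = ΔV / (S × A) = 1.62 × 10^5 / (5.4 × 10^-4 × 1.5 × 10^8) = 2 m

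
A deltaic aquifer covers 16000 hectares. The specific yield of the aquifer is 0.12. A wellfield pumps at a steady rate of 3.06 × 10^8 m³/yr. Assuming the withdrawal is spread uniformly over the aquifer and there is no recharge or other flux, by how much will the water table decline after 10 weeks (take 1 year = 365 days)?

Δh ≈ 3.06 m

A = 16000 hectares = 1.6 × 10^8 m²
Q = 3.06 × 10^8 m³/yr = 8.384 × 10^5 m³/d
t = 10 weeks = 70 d
ΔV = Q × t = 8.384 × 10^5 m³/d × 70 d = 5.868 × 10^7 m³
Δh = ΔV / (Sy × A) = 5.868 × 10^7 / (0.12 × 1.6 × 10^8) = 3.057 m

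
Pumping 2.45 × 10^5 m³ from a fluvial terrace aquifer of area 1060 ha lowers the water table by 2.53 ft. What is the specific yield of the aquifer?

A = 1060 ha = 1.06 × 10^7 m²
Δh = 2.53 ft = 0.7711 m
Sy = ΔV / (A × Δh) = 2.45 × 10^5 m³ / (1.06 × 10^7 m² × 0.7711 m) = 0.02997

Sy ≈ 0.03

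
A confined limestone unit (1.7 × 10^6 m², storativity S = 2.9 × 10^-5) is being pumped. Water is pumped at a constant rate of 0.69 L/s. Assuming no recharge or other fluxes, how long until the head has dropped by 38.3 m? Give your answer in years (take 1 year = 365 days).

t ≈ 0.0868 years

ΔV = S × A × Δh = 2.9 × 10^-5 × 1.7 × 10^6 × 38.3 = 1888 m³
Q = 0.69 L/s = 59.62 m³/d
t = ΔV / Q = 1888 m³ / 59.62 m³/d = 31.67 d
t = 31.67 d ≈ 0.08677 years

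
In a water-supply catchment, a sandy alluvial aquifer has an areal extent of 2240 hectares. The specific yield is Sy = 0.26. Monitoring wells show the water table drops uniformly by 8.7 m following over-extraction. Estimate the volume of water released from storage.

ΔV ≈ 5.07 × 10^7 m³

A = 2240 hectares = 2.24 × 10^7 m²
ΔV = Sy × A × Δh = 0.26 × 2.24 × 10^7 m² × 8.7 m = 5.067 × 10^7 m³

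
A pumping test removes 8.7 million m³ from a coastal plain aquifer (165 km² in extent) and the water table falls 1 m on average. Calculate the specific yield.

A = 165 km² = 1.65 × 10^8 m²
ΔV = 8.7 million m³ = 8.7 × 10^6 m³
Sy = ΔV / (A × Δh) = 8.7 × 10^6 m³ / (1.65 × 10^8 m² × 1 m) = 0.05273

Sy ≈ 0.053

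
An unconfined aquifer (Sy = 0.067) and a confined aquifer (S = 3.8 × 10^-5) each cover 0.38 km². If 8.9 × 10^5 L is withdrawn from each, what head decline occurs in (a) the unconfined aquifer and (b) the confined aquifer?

Δh_u ≈ 0.035 m; Δh_c ≈ 61.6 m

A = 0.38 km² = 3.8 × 10^5 m²
ΔV = 8.9 × 10^5 L = 890 m³
Unconfined: Δh_u = ΔV/(Sy·A) = 890/(0.067 × 3.8 × 10^5) = 0.03496 m
Confined: Δh_c = ΔV/(S·A) = 890/(3.8 × 10^-5 × 3.8 × 10^5) = 61.63 m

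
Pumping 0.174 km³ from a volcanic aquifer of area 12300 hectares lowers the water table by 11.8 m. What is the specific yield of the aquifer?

A = 12300 hectares = 1.23 × 10^8 m²
ΔV = 0.174 km³ = 1.74 × 10^8 m³
Sy = ΔV / (A × Δh) = 1.74 × 10^8 m³ / (1.23 × 10^8 m² × 11.8 m) = 0.1199

Sy ≈ 0.12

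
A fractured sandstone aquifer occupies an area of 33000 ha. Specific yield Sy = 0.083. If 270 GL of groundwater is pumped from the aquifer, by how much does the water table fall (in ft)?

Δh ≈ 32.3 ft

A = 33000 ha = 3.3 × 10^8 m²
ΔV = 270 GL = 2.7 × 10^8 m³
Δh = ΔV / (Sy × A) = 2.7 × 10^8 m³ / (0.083 × 3.3 × 10^8 m²) = 9.858 m
Δh = 9.858 m = 32.34 ft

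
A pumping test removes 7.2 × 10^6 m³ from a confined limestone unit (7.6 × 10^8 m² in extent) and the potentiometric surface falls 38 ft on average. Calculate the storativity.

S ≈ 8.2 × 10^-4

Δh = 38 ft = 11.58 m
S = ΔV / (A × Δh) = 7.2 × 10^6 m³ / (7.6 × 10^8 m² × 11.58 m) = 8.179 × 10^-4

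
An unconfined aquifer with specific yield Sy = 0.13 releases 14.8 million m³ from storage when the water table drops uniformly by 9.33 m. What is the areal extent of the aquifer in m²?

ΔV = 14.8 million m³ = 1.48 × 10^7 m³
A = ΔV / (Sy × Δh) = 1.48 × 10^7 / (0.13 × 9.33) = 1.22 × 10^7 m²

A ≈ 1.22 × 10^7 m²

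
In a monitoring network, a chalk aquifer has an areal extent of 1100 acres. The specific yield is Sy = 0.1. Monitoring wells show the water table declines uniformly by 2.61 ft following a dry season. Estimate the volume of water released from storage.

ΔV ≈ 3.54 × 10^5 m³

A = 1100 acres = 4.452 × 10^6 m²
Δh = 2.61 ft = 0.7955 m
ΔV = Sy × A × Δh = 0.1 × 4.452 × 10^6 m² × 0.7955 m = 3.541 × 10^5 m³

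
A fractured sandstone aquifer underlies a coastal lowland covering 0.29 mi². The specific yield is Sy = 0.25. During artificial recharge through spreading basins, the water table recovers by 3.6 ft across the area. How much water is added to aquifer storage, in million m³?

ΔV ≈ 0.206 million m³

A = 0.29 mi² = 7.511 × 10^5 m²
Δh = 3.6 ft = 1.097 m
ΔV = Sy × A × Δh = 0.25 × 7.511 × 10^5 m² × 1.097 m = 2.06 × 10^5 m³
ΔV = 2.06 × 10^5 m³ = 0.206 million m³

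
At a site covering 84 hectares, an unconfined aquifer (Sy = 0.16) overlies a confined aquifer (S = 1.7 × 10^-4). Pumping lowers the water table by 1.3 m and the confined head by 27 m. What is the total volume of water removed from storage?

ΔV ≈ 1.79 × 10^5 m³

A = 84 hectares = 8.4 × 10^5 m²
Unconfined: ΔV_u = Sy × A × Δh_u = 0.16 × 8.4 × 10^5 × 1.3 = 1.747 × 10^5 m³
Confined: ΔV_c = S × A × Δh_c = 1.7 × 10^-4 × 8.4 × 10^5 × 27 = 3856 m³
Total ΔV = 1.747 × 10^5 + 3856 = 1.786 × 10^5 m³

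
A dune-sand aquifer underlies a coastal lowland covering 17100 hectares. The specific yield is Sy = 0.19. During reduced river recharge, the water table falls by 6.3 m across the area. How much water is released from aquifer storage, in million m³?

ΔV ≈ 205 million m³

A = 17100 hectares = 1.71 × 10^8 m²
ΔV = Sy × A × Δh = 0.19 × 1.71 × 10^8 m² × 6.3 m = 2.047 × 10^8 m³
ΔV = 2.047 × 10^8 m³ = 204.7 million m³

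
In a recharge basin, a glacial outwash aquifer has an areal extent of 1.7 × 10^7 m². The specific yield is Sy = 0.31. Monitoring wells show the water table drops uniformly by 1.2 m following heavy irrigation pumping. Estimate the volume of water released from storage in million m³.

ΔV ≈ 6.32 million m³

ΔV = Sy × A × Δh = 0.31 × 1.7 × 10^7 m² × 1.2 m = 6.324 × 10^6 m³
ΔV = 6.324 × 10^6 m³ = 6.324 million m³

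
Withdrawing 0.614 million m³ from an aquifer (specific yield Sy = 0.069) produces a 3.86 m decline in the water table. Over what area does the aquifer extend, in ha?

A ≈ 231 ha

ΔV = 0.614 million m³ = 6.14 × 10^5 m³
A = ΔV / (Sy × Δh) = 6.14 × 10^5 / (0.069 × 3.86) = 2.305 × 10^6 m²
A = 2.305 × 10^6 m² = 230.5 ha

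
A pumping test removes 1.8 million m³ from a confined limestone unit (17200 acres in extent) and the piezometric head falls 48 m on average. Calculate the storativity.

A = 17200 acres = 6.961 × 10^7 m²
ΔV = 1.8 million m³ = 1.8 × 10^6 m³
S = ΔV / (A × Δh) = 1.8 × 10^6 m³ / (6.961 × 10^7 m² × 48 m) = 5.387 × 10^-4

S ≈ 5.4 × 10^-4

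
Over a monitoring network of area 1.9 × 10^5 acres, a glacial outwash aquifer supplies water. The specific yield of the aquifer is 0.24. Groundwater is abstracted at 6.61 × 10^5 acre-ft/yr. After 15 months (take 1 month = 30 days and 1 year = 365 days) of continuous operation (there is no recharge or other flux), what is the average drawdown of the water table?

A = 1.9 × 10^5 acres = 7.689 × 10^8 m²
Q = 6.61 × 10^5 acre-ft/yr = 2.234 × 10^6 m³/d
t = 15 months = 450 d
ΔV = Q × t = 2.234 × 10^6 m³/d × 450 d = 1.005 × 10^9 m³
Δh = ΔV / (Sy × A) = 1.005 × 10^9 / (0.24 × 7.689 × 10^8) = 5.447 m

Δh ≈ 5.45 m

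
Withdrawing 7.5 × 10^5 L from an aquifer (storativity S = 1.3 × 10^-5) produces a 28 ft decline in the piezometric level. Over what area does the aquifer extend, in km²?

Δh = 28 ft = 8.534 m
ΔV = 7.5 × 10^5 L = 750 m³
A = ΔV / (S × Δh) = 750 / (1.3 × 10^-5 × 8.534) = 6.76 × 10^6 m²
A = 6.76 × 10^6 m² = 6.76 km²

A ≈ 6.76 km²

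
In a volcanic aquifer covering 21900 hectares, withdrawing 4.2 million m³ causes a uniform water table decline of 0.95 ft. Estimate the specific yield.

A = 21900 hectares = 2.19 × 10^8 m²
Δh = 0.95 ft = 0.2896 m
ΔV = 4.2 million m³ = 4.2 × 10^6 m³
Sy = ΔV / (A × Δh) = 4.2 × 10^6 m³ / (2.19 × 10^8 m² × 0.2896 m) = 0.06623

Sy ≈ 0.066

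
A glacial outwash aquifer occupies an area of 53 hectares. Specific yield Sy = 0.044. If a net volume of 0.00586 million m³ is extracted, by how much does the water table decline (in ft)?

A = 53 hectares = 5.3 × 10^5 m²
ΔV = 0.00586 million m³ = 5860 m³
Δh = ΔV / (Sy × A) = 5860 m³ / (0.044 × 5.3 × 10^5 m²) = 0.2513 m
Δh = 0.2513 m = 0.8244 ft

Δh ≈ 0.824 ft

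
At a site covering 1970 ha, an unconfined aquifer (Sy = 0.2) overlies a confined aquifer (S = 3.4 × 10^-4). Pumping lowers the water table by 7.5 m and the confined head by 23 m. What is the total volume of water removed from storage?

ΔV ≈ 2.97 × 10^7 m³

A = 1970 ha = 1.97 × 10^7 m²
Unconfined: ΔV_u = Sy × A × Δh_u = 0.2 × 1.97 × 10^7 × 7.5 = 2.955 × 10^7 m³
Confined: ΔV_c = S × A × Δh_c = 3.4 × 10^-4 × 1.97 × 10^7 × 23 = 1.541 × 10^5 m³
Total ΔV = 2.955 × 10^7 + 1.541 × 10^5 = 2.97 × 10^7 m³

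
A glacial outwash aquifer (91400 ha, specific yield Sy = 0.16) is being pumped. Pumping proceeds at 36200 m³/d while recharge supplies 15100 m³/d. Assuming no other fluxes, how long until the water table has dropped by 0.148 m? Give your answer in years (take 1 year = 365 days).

A = 91400 ha = 9.14 × 10^8 m²
ΔV = Sy × A × Δh = 0.16 × 9.14 × 10^8 × 0.148 = 2.164 × 10^7 m³
Net withdrawal = 36200 − 15100 = 21100 m³/d
t = ΔV / Q = 2.164 × 10^7 m³ / 21100 m³/d = 1026 d
t = 1026 d ≈ 2.81 years

t ≈ 2.81 years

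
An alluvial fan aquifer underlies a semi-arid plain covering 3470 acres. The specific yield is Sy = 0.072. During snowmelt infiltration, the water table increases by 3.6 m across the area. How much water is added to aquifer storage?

A = 3470 acres = 1.404 × 10^7 m²
ΔV = Sy × A × Δh = 0.072 × 1.404 × 10^7 m² × 3.6 m = 3.64 × 10^6 m³

ΔV ≈ 3.64 × 10^6 m³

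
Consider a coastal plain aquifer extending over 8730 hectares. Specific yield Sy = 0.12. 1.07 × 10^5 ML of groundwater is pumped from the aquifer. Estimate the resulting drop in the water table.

Δh ≈ 10.2 m

A = 8730 hectares = 8.73 × 10^7 m²
ΔV = 1.07 × 10^5 ML = 1.07 × 10^8 m³
Δh = ΔV / (Sy × A) = 1.07 × 10^8 m³ / (0.12 × 8.73 × 10^7 m²) = 10.21 m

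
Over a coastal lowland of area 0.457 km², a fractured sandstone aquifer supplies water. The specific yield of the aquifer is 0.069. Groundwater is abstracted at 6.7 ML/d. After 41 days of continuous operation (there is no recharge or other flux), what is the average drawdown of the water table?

Δh ≈ 8.71 m

A = 0.457 km² = 4.57 × 10^5 m²
Q = 6.7 ML/d = 6700 m³/d
ΔV = Q × t = 6700 m³/d × 41 d = 2.747 × 10^5 m³
Δh = ΔV / (Sy × A) = 2.747 × 10^5 / (0.069 × 4.57 × 10^5) = 8.712 m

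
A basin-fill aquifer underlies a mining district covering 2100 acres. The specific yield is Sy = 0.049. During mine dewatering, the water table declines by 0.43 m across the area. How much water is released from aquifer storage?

A = 2100 acres = 8.498 × 10^6 m²
ΔV = Sy × A × Δh = 0.049 × 8.498 × 10^6 m² × 0.43 m = 1.791 × 10^5 m³

ΔV ≈ 1.79 × 10^5 m³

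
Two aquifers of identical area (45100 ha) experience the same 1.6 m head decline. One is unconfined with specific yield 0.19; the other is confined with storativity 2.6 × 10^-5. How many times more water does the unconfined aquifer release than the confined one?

ΔV_u / ΔV_c ≈ 7310

A = 45100 ha = 4.51 × 10^8 m²
Unconfined: ΔV_u = Sy × A × Δh = 0.19 × 4.51 × 10^8 × 1.6 = 1.371 × 10^8 m³
Confined: ΔV_c = S × A × Δh = 2.6 × 10^-5 × 4.51 × 10^8 × 1.6 = 18760 m³
Ratio = ΔV_u / ΔV_c = Sy / S = 0.19 / 2.6 × 10^-5 = 7308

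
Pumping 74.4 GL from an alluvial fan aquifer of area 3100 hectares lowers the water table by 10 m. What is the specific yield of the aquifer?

Sy ≈ 0.24

A = 3100 hectares = 3.1 × 10^7 m²
ΔV = 74.4 GL = 7.44 × 10^7 m³
Sy = ΔV / (A × Δh) = 7.44 × 10^7 m³ / (3.1 × 10^7 m² × 10 m) = 0.24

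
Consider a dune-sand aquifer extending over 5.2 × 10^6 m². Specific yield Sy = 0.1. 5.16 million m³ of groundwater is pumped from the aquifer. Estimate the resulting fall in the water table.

Δh ≈ 9.92 m

ΔV = 5.16 million m³ = 5.16 × 10^6 m³
Δh = ΔV / (Sy × A) = 5.16 × 10^6 m³ / (0.1 × 5.2 × 10^6 m²) = 9.923 m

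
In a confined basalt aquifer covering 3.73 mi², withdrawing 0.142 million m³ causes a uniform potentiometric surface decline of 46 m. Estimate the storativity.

A = 3.73 mi² = 9.661 × 10^6 m²
ΔV = 0.142 million m³ = 1.42 × 10^5 m³
S = ΔV / (A × Δh) = 1.42 × 10^5 m³ / (9.661 × 10^6 m² × 46 m) = 3.195 × 10^-4

S ≈ 3.2 × 10^-4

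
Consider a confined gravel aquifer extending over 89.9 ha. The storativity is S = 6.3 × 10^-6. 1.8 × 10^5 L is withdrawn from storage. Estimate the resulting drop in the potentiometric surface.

A = 89.9 ha = 8.99 × 10^5 m²
ΔV = 1.8 × 10^5 L = 180 m³
Δh = ΔV / (S × A) = 180 m³ / (6.3 × 10^-6 × 8.99 × 10^5 m²) = 31.78 m

Δh ≈ 31.8 m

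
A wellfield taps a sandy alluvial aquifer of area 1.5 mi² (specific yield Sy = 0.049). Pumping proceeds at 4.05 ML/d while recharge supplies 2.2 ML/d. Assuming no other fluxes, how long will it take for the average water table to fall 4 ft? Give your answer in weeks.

t ≈ 17.9 weeks

A = 1.5 mi² = 3.885 × 10^6 m²
Δh = 4 ft = 1.219 m
ΔV = Sy × A × Δh = 0.049 × 3.885 × 10^6 × 1.219 = 2.321 × 10^5 m³
Net withdrawal = 4.05 − 2.2 = 1.85 ML/d = 1850 m³/d
t = ΔV / Q = 2.321 × 10^5 m³ / 1850 m³/d = 125.5 d
t = 125.5 d ≈ 17.92 weeks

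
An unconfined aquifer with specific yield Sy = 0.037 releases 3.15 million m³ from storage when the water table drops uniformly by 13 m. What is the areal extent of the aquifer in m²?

ΔV = 3.15 million m³ = 3.15 × 10^6 m³
A = ΔV / (Sy × Δh) = 3.15 × 10^6 / (0.037 × 13) = 6.549 × 10^6 m²

A ≈ 6.55 × 10^6 m²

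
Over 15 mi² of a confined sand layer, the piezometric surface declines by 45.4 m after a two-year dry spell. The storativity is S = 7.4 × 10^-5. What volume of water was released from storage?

ΔV ≈ 1.31 × 10^5 m³

A = 15 mi² = 3.885 × 10^7 m²
ΔV = S × A × Δh = 7.4 × 10^-5 × 3.885 × 10^7 m² × 45.4 m = 1.305 × 10^5 m³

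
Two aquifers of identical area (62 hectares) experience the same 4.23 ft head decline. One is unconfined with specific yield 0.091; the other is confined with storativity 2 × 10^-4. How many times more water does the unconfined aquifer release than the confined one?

ΔV_u / ΔV_c ≈ 455

A = 62 hectares = 6.2 × 10^5 m²
Δh = 4.23 ft = 1.289 m
Unconfined: ΔV_u = Sy × A × Δh = 0.091 × 6.2 × 10^5 × 1.289 = 72740 m³
Confined: ΔV_c = S × A × Δh = 2 × 10^-4 × 6.2 × 10^5 × 1.289 = 159.9 m³
Ratio = ΔV_u / ΔV_c = Sy / S = 0.091 / 2 × 10^-4 = 455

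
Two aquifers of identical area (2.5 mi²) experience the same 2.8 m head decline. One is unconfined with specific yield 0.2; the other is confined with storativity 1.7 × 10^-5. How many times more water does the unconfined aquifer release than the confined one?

ΔV_u / ΔV_c ≈ 11800

A = 2.5 mi² = 6.475 × 10^6 m²
Unconfined: ΔV_u = Sy × A × Δh = 0.2 × 6.475 × 10^6 × 2.8 = 3.626 × 10^6 m³
Confined: ΔV_c = S × A × Δh = 1.7 × 10^-5 × 6.475 × 10^6 × 2.8 = 308.2 m³
Ratio = ΔV_u / ΔV_c = Sy / S = 0.2 / 1.7 × 10^-5 = 11760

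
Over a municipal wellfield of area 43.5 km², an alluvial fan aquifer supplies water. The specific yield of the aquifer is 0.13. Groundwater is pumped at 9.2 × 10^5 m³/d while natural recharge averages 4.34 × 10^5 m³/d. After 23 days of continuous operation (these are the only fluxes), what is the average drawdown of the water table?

Δh ≈ 1.98 m

A = 43.5 km² = 4.35 × 10^7 m²
Net abstraction = 9.2 × 10^5 − 4.34 × 10^5 = 4.86 × 10^5 m³/d
ΔV = Q × t = 4.86 × 10^5 m³/d × 23 d = 1.118 × 10^7 m³
Δh = ΔV / (Sy × A) = 1.118 × 10^7 / (0.13 × 4.35 × 10^7) = 1.977 m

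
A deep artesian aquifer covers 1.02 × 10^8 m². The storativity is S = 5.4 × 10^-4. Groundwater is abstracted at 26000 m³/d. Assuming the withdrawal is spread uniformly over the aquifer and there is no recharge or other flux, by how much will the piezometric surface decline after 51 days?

Δh ≈ 24.1 m

ΔV = Q × t = 26000 m³/d × 51 d = 1.326 × 10^6 m³
Δh = ΔV / (S × A) = 1.326 × 10^6 / (5.4 × 10^-4 × 1.02 × 10^8) = 24.07 m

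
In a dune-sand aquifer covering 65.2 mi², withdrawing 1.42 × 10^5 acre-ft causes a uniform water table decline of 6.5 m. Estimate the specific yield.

A = 65.2 mi² = 1.689 × 10^8 m²
ΔV = 1.42 × 10^5 acre-ft = 1.752 × 10^8 m³
Sy = ΔV / (A × Δh) = 1.752 × 10^8 m³ / (1.689 × 10^8 m² × 6.5 m) = 0.1596

Sy ≈ 0.16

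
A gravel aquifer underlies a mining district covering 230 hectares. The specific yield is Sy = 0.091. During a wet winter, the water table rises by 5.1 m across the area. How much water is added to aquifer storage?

ΔV ≈ 1.07 × 10^6 m³

A = 230 hectares = 2.3 × 10^6 m²
ΔV = Sy × A × Δh = 0.091 × 2.3 × 10^6 m² × 5.1 m = 1.067 × 10^6 m³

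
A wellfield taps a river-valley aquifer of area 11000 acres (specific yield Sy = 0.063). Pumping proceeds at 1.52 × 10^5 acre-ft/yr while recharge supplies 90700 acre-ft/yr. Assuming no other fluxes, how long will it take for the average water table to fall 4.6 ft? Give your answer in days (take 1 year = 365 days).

t ≈ 19 days

A = 11000 acres = 4.452 × 10^7 m²
Δh = 4.6 ft = 1.402 m
ΔV = Sy × A × Δh = 0.063 × 4.452 × 10^7 × 1.402 = 3.932 × 10^6 m³
Net withdrawal = 1.52 × 10^5 − 90700 = 61300 acre-ft/yr = 2.072 × 10^5 m³/d
t = ΔV / Q = 3.932 × 10^6 m³ / 2.072 × 10^5 m³/d = 18.98 d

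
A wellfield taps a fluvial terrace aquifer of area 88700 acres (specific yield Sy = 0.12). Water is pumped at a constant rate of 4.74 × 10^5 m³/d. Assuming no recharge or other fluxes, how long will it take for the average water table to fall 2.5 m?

A = 88700 acres = 3.59 × 10^8 m²
ΔV = Sy × A × Δh = 0.12 × 3.59 × 10^8 × 2.5 = 1.077 × 10^8 m³
t = ΔV / Q = 1.077 × 10^8 m³ / 4.74 × 10^5 m³/d = 227.2 d

t ≈ 227 days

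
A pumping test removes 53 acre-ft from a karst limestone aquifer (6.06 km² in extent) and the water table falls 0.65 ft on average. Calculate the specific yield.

Sy ≈ 0.054

A = 6.06 km² = 6.06 × 10^6 m²
Δh = 0.65 ft = 0.1981 m
ΔV = 53 acre-ft = 65370 m³
Sy = ΔV / (A × Δh) = 65370 m³ / (6.06 × 10^6 m² × 0.1981 m) = 0.05445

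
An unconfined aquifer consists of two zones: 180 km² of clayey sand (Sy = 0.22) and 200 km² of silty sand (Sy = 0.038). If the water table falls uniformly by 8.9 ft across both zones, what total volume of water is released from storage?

ΔV ≈ 1.28 × 10^8 m³

A₁ = 180 km² = 1.8 × 10^8 m²; A₂ = 200 km² = 2 × 10^8 m²
Δh = 8.9 ft = 2.713 m
ΔV₁ = 0.22 × 1.8 × 10^8 × 2.713 = 1.074 × 10^8 m³
ΔV₂ = 0.038 × 2 × 10^8 × 2.713 = 2.062 × 10^7 m³
ΔV = ΔV₁ + ΔV₂ = 1.28 × 10^8 m³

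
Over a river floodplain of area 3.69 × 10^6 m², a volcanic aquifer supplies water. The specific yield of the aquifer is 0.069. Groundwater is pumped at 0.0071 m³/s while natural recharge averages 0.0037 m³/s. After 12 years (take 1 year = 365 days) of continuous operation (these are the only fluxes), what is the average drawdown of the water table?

Δh ≈ 5.05 m

Net abstraction = 0.0071 − 0.0037 = 0.0034 m³/s
Q_net = 0.0034 m³/s = 293.8 m³/d
t = 12 years = 4380 d
ΔV = Q × t = 293.8 m³/d × 4380 d = 1.287 × 10^6 m³
Δh = ΔV / (Sy × A) = 1.287 × 10^6 / (0.069 × 3.69 × 10^6) = 5.053 m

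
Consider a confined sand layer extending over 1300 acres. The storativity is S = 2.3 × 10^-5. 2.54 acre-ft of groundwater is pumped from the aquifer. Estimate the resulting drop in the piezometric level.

Δh ≈ 25.9 m

A = 1300 acres = 5.261 × 10^6 m²
ΔV = 2.54 acre-ft = 3133 m³
Δh = ΔV / (S × A) = 3133 m³ / (2.3 × 10^-5 × 5.261 × 10^6 m²) = 25.89 m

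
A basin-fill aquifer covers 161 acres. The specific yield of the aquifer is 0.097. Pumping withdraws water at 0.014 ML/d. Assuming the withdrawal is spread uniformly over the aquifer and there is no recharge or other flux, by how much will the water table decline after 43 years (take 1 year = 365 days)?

Δh ≈ 3.48 m

A = 161 acres = 6.515 × 10^5 m²
Q = 0.014 ML/d = 14 m³/d
t = 43 years = 15700 d
ΔV = Q × t = 14 m³/d × 15700 d = 2.197 × 10^5 m³
Δh = ΔV / (Sy × A) = 2.197 × 10^5 / (0.097 × 6.515 × 10^5) = 3.477 m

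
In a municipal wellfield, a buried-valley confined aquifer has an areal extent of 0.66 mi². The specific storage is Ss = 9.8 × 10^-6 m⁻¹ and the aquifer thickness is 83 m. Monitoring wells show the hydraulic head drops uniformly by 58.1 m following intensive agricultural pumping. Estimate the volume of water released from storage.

S = Ss × b = 9.8 × 10^-6 m⁻¹ × 83 m = 8.134 × 10^-4
A = 0.66 mi² = 1.709 × 10^6 m²
ΔV = S × A × Δh = 8.134 × 10^-4 × 1.709 × 10^6 m² × 58.1 m = 80780 m³

ΔV ≈ 80800 m³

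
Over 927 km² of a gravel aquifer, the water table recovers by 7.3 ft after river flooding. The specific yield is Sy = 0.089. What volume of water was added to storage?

ΔV ≈ 1.84 × 10^8 m³

A = 927 km² = 9.27 × 10^8 m²
Δh = 7.3 ft = 2.225 m
ΔV = Sy × A × Δh = 0.089 × 9.27 × 10^8 m² × 2.225 m = 1.836 × 10^8 m³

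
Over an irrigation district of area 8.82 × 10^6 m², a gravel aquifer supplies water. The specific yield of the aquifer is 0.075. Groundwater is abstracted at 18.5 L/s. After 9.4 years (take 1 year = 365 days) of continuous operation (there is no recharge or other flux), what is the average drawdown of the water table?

Q = 18.5 L/s = 1598 m³/d
t = 9.4 years = 3431 d
ΔV = Q × t = 1598 m³/d × 3431 d = 5.484 × 10^6 m³
Δh = ΔV / (Sy × A) = 5.484 × 10^6 / (0.075 × 8.82 × 10^6) = 8.29 m

Δh ≈ 8.29 m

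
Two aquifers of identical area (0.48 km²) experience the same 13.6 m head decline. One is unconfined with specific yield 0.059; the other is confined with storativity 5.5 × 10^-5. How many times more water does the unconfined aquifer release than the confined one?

A = 0.48 km² = 4.8 × 10^5 m²
Unconfined: ΔV_u = Sy × A × Δh = 0.059 × 4.8 × 10^5 × 13.6 = 3.852 × 10^5 m³
Confined: ΔV_c = S × A × Δh = 5.5 × 10^-5 × 4.8 × 10^5 × 13.6 = 359 m³
Ratio = ΔV_u / ΔV_c = Sy / S = 0.059 / 5.5 × 10^-5 = 1073

ΔV_u / ΔV_c ≈ 1070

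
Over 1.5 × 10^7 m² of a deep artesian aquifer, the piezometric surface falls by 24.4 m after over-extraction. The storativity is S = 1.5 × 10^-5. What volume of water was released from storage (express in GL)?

ΔV = S × A × Δh = 1.5 × 10^-5 × 1.5 × 10^7 m² × 24.4 m = 5490 m³
ΔV = 5490 m³ = 0.00549 GL

ΔV ≈ 0.00549 GL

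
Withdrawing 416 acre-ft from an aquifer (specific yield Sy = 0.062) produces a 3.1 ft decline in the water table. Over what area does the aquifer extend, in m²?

Δh = 3.1 ft = 0.9449 m
ΔV = 416 acre-ft = 5.131 × 10^5 m³
A = ΔV / (Sy × Δh) = 5.131 × 10^5 / (0.062 × 0.9449) = 8.759 × 10^6 m²

A ≈ 8.76 × 10^6 m²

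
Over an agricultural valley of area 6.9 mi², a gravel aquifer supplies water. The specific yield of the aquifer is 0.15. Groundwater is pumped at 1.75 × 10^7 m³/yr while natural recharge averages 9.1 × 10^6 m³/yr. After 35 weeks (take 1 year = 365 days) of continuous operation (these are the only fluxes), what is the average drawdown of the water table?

A = 6.9 mi² = 1.787 × 10^7 m²
Net abstraction = 1.75 × 10^7 − 9.1 × 10^6 = 8.4 × 10^6 m³/yr
Q_net = 8.4 × 10^6 m³/yr = 23010 m³/d
t = 35 weeks = 245 d
ΔV = Q × t = 23010 m³/d × 245 d = 5.638 × 10^6 m³
Δh = ΔV / (Sy × A) = 5.638 × 10^6 / (0.15 × 1.787 × 10^7) = 2.103 m

Δh ≈ 2.1 m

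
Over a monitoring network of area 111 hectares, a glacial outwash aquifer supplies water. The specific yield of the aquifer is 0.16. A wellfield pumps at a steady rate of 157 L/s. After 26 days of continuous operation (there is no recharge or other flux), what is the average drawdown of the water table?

A = 111 hectares = 1.11 × 10^6 m²
Q = 157 L/s = 13560 m³/d
ΔV = Q × t = 13560 m³/d × 26 d = 3.527 × 10^5 m³
Δh = ΔV / (Sy × A) = 3.527 × 10^5 / (0.16 × 1.11 × 10^6) = 1.986 m

Δh ≈ 1.99 m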